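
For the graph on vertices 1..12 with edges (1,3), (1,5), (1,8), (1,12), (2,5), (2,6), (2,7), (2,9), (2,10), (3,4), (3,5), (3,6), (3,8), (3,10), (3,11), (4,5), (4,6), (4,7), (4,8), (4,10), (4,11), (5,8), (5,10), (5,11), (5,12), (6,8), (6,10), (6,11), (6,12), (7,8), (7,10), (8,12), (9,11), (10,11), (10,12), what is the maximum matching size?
6 (matching: (1,5), (2,9), (3,10), (4,11), (6,12), (7,8); upper bound floor(n/2) = floor(12/2) = 6)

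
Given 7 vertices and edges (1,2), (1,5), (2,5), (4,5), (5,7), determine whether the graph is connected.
No, it has 3 components: {1, 2, 4, 5, 7}, {3}, {6}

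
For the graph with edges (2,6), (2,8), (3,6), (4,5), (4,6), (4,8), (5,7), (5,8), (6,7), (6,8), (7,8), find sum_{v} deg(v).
22 (handshake: sum of degrees = 2|E| = 2 x 11 = 22)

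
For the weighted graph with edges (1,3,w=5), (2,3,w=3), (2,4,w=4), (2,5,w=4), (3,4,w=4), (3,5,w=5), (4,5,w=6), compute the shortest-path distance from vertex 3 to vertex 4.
4 (path: 3 -> 4; weights 4 = 4)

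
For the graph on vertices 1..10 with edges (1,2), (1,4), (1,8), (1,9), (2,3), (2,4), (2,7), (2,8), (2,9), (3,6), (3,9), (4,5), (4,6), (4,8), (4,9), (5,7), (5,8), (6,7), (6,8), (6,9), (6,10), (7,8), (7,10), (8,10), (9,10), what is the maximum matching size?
5 (matching: (1,9), (2,4), (3,6), (5,7), (8,10); upper bound floor(n/2) = floor(10/2) = 5)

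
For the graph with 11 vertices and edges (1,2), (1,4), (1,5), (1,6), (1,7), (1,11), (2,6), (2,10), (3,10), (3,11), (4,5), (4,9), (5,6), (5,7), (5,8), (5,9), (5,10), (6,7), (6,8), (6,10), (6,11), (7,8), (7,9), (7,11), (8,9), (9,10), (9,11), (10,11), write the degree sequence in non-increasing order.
[7, 7, 6, 6, 6, 6, 6, 4, 3, 3, 2] (degrees: deg(1)=6, deg(2)=3, deg(3)=2, deg(4)=3, deg(5)=7, deg(6)=7, deg(7)=6, deg(8)=4, deg(9)=6, deg(10)=6, deg(11)=6)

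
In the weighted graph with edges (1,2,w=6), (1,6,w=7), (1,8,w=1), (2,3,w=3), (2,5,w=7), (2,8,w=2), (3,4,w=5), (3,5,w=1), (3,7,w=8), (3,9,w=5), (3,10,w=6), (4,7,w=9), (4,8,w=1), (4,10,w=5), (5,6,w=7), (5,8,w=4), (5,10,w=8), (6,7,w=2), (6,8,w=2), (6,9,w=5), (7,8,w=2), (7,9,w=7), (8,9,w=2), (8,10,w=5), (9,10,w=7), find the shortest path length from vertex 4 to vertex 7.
3 (path: 4 -> 8 -> 7; weights 1 + 2 = 3)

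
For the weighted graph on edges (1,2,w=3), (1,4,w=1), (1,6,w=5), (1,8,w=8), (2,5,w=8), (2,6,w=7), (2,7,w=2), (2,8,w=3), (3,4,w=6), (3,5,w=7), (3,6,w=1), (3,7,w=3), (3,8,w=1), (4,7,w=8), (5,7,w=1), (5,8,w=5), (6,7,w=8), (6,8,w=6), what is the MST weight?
12 (MST edges: (1,2,w=3), (1,4,w=1), (2,7,w=2), (2,8,w=3), (3,6,w=1), (3,8,w=1), (5,7,w=1); sum of weights 3 + 1 + 2 + 3 + 1 + 1 + 1 = 12)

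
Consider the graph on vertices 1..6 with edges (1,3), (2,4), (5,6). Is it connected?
No, it has 3 components: {1, 3}, {2, 4}, {5, 6}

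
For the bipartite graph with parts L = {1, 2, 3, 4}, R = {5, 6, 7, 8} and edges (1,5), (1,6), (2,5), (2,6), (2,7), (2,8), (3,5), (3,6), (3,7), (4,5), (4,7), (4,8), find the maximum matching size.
4 (matching: (1,6), (2,8), (3,7), (4,5); upper bound min(|L|,|R|) = min(4,4) = 4)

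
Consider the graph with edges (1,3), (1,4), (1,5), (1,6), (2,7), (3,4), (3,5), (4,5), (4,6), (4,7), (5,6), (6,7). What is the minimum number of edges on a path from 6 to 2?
2 (path: 6 -> 7 -> 2, 2 edges)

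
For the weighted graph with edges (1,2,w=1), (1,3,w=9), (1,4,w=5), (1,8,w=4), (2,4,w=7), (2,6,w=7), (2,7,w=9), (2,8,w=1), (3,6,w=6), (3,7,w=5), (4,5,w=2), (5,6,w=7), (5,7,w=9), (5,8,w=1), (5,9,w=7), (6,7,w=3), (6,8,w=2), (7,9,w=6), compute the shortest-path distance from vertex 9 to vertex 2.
9 (path: 9 -> 5 -> 8 -> 2; weights 7 + 1 + 1 = 9)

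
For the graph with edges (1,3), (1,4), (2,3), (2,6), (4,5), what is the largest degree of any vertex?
2 (attained at vertices 1, 2, 3, 4)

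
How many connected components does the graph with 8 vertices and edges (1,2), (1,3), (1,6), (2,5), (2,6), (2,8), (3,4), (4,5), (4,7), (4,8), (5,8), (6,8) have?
1 (components: {1, 2, 3, 4, 5, 6, 7, 8})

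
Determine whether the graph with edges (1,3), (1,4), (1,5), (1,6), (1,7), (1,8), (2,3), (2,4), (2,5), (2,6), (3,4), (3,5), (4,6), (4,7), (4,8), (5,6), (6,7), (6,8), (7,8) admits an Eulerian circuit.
Yes (the graph is connected and all 8 vertices have even degree)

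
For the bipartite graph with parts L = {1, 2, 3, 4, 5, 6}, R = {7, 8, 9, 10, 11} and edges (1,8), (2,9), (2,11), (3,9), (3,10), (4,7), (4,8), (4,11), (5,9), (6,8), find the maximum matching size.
5 (matching: (1,8), (2,11), (3,10), (4,7), (5,9); upper bound min(|L|,|R|) = min(6,5) = 5)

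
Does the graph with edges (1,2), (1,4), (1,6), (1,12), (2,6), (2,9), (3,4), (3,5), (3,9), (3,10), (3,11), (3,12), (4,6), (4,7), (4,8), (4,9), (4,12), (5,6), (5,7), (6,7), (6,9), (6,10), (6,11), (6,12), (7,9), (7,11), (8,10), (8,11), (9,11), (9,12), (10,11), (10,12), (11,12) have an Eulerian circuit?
No (10 vertices have odd degree: {2, 4, 5, 6, 7, 8, 9, 10, 11, 12}; Eulerian circuit requires 0)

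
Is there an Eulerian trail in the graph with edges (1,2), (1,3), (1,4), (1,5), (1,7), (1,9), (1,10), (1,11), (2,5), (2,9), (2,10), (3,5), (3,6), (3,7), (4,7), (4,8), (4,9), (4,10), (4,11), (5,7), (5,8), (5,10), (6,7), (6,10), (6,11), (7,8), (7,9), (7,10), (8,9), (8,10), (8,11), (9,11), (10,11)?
Yes — and in fact it has an Eulerian circuit (the graph is connected and all 11 vertices have even degree)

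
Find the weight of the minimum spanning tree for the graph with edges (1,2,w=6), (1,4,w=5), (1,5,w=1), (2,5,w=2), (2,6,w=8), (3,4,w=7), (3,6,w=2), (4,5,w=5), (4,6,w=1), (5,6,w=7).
11 (MST edges: (1,4,w=5), (1,5,w=1), (2,5,w=2), (3,6,w=2), (4,6,w=1); sum of weights 5 + 1 + 2 + 2 + 1 = 11)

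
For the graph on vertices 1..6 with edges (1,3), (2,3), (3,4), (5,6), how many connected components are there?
2 (components: {1, 2, 3, 4}, {5, 6})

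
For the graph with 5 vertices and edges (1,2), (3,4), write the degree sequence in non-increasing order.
[1, 1, 1, 1, 0] (degrees: deg(1)=1, deg(2)=1, deg(3)=1, deg(4)=1, deg(5)=0)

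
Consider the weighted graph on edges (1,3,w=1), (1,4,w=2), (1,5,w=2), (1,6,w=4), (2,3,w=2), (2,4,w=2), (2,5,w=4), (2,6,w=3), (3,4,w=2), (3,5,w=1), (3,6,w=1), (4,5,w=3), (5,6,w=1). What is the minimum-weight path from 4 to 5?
3 (path: 4 -> 5; weights 3 = 3)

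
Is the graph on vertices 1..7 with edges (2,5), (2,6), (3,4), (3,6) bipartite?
Yes. Partition: {1, 2, 3, 7}, {4, 5, 6}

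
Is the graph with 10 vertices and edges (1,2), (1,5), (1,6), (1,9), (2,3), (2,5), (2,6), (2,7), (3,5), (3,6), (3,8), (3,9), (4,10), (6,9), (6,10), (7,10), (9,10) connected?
Yes (BFS from 1 visits [1, 2, 5, 6, 9, 3, 7, 10, 8, 4] — all 10 vertices reached)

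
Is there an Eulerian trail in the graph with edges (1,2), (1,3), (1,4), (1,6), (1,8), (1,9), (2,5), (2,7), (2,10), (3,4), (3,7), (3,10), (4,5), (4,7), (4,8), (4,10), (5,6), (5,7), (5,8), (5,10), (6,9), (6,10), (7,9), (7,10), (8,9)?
Yes — and in fact it has an Eulerian circuit (the graph is connected and all 10 vertices have even degree)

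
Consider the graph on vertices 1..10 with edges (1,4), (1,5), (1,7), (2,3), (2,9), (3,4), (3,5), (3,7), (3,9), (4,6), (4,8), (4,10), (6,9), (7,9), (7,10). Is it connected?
Yes (BFS from 1 visits [1, 4, 5, 7, 3, 6, 8, 10, 9, 2] — all 10 vertices reached)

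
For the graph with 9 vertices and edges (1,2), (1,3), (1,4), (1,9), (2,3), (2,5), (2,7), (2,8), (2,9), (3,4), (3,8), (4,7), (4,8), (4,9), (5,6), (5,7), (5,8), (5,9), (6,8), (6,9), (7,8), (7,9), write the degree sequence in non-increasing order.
[6, 6, 6, 5, 5, 5, 4, 4, 3] (degrees: deg(1)=4, deg(2)=6, deg(3)=4, deg(4)=5, deg(5)=5, deg(6)=3, deg(7)=5, deg(8)=6, deg(9)=6)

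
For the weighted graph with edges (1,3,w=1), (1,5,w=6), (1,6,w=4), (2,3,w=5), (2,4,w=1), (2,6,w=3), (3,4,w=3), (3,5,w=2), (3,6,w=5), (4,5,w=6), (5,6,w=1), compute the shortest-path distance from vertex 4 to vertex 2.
1 (path: 4 -> 2; weights 1 = 1)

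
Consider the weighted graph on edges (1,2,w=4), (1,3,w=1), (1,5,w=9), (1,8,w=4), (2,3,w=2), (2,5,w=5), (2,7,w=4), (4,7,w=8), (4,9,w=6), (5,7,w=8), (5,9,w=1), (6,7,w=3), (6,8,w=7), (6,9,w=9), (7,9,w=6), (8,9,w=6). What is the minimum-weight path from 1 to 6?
10 (path: 1 -> 3 -> 2 -> 7 -> 6; weights 1 + 2 + 4 + 3 = 10)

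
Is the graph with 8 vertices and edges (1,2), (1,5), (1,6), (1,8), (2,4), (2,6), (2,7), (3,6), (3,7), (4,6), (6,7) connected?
Yes (BFS from 1 visits [1, 2, 5, 6, 8, 4, 7, 3] — all 8 vertices reached)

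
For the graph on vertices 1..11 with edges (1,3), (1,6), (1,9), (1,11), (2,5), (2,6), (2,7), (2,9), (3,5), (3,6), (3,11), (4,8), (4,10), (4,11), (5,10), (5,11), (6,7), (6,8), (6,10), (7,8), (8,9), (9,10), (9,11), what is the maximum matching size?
5 (matching: (2,7), (3,5), (4,10), (6,8), (9,11); upper bound floor(n/2) = floor(11/2) = 5)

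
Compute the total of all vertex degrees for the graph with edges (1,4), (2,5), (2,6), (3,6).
8 (handshake: sum of degrees = 2|E| = 2 x 4 = 8)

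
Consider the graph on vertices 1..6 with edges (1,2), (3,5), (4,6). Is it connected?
No, it has 3 components: {1, 2}, {3, 5}, {4, 6}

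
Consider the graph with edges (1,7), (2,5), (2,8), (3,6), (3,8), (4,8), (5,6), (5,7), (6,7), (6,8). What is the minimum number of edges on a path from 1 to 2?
3 (path: 1 -> 7 -> 5 -> 2, 3 edges)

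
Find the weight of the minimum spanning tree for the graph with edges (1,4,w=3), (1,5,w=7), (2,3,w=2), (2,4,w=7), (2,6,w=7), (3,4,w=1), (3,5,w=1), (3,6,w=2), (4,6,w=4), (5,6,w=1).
8 (MST edges: (1,4,w=3), (2,3,w=2), (3,4,w=1), (3,5,w=1), (5,6,w=1); sum of weights 3 + 2 + 1 + 1 + 1 = 8)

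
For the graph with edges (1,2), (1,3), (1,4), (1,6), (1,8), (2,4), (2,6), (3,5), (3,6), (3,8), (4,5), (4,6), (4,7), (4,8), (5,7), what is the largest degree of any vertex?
6 (attained at vertex 4)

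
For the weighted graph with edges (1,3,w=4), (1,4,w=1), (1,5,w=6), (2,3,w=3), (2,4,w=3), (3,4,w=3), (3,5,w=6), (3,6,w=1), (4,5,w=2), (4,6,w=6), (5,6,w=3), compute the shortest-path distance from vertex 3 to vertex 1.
4 (path: 3 -> 1; weights 4 = 4)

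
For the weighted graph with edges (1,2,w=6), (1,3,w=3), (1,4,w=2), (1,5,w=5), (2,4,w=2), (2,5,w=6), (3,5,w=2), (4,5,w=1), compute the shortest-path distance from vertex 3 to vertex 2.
5 (path: 3 -> 5 -> 4 -> 2; weights 2 + 1 + 2 = 5)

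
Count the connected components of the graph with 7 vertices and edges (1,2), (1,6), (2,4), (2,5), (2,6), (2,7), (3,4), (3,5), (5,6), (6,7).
1 (components: {1, 2, 3, 4, 5, 6, 7})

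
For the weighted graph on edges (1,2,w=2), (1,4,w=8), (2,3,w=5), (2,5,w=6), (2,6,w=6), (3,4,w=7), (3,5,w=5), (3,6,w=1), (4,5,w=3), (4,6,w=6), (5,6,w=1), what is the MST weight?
12 (MST edges: (1,2,w=2), (2,3,w=5), (3,6,w=1), (4,5,w=3), (5,6,w=1); sum of weights 2 + 5 + 1 + 3 + 1 = 12)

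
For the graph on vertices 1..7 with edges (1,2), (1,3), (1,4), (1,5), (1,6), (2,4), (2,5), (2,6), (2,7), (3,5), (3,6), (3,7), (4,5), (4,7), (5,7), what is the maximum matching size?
3 (matching: (1,5), (3,6), (4,7); upper bound floor(n/2) = floor(7/2) = 3)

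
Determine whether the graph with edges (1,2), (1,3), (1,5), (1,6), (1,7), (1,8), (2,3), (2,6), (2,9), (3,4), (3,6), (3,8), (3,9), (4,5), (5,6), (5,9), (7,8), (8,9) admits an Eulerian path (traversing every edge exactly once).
Yes — and in fact it has an Eulerian circuit (the graph is connected and all 9 vertices have even degree)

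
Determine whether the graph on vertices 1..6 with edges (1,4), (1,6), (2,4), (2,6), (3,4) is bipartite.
Yes. Partition: {1, 2, 3, 5}, {4, 6}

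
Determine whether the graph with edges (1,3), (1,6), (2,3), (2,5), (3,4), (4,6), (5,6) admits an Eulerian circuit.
No (2 vertices have odd degree: {3, 6}; Eulerian circuit requires 0)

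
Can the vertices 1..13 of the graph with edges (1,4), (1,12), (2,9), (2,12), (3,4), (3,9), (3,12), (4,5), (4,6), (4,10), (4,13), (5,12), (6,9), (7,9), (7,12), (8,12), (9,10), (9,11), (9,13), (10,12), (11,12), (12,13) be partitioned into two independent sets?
Yes. Partition: {1, 2, 3, 5, 6, 7, 8, 10, 11, 13}, {4, 9, 12}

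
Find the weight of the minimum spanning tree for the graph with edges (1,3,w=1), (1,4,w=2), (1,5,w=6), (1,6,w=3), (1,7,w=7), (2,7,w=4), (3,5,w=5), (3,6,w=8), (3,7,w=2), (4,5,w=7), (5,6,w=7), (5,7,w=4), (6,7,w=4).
16 (MST edges: (1,3,w=1), (1,4,w=2), (1,6,w=3), (2,7,w=4), (3,7,w=2), (5,7,w=4); sum of weights 1 + 2 + 3 + 4 + 2 + 4 = 16)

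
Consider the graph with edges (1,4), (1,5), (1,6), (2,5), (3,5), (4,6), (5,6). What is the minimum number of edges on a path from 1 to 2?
2 (path: 1 -> 5 -> 2, 2 edges)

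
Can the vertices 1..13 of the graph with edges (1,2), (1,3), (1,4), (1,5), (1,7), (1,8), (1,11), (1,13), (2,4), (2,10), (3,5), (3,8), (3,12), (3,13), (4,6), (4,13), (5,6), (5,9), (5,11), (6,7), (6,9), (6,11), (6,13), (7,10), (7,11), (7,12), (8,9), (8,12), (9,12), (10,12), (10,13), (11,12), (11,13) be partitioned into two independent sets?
No (odd cycle of length 3: 13 -> 1 -> 4 -> 13)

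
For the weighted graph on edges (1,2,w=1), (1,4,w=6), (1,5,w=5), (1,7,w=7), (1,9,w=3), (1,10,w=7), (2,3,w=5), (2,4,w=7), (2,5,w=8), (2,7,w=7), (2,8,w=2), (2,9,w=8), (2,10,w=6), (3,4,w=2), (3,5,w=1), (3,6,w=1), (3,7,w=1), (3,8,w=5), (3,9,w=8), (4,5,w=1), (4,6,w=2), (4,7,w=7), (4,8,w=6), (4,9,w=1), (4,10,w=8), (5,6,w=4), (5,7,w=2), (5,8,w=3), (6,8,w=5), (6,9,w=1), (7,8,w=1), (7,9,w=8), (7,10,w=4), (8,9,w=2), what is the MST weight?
13 (MST edges: (1,2,w=1), (2,8,w=2), (3,5,w=1), (3,6,w=1), (3,7,w=1), (4,5,w=1), (4,9,w=1), (7,8,w=1), (7,10,w=4); sum of weights 1 + 2 + 1 + 1 + 1 + 1 + 1 + 1 + 4 = 13)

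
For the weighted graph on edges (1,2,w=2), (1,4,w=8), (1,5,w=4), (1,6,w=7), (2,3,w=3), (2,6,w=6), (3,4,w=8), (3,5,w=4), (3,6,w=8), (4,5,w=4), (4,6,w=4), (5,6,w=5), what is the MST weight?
17 (MST edges: (1,2,w=2), (1,5,w=4), (2,3,w=3), (4,5,w=4), (4,6,w=4); sum of weights 2 + 4 + 3 + 4 + 4 = 17)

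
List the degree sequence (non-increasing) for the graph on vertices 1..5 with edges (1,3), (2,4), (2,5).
[2, 1, 1, 1, 1] (degrees: deg(1)=1, deg(2)=2, deg(3)=1, deg(4)=1, deg(5)=1)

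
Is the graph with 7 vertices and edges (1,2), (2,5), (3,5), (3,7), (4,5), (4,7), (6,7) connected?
Yes (BFS from 1 visits [1, 2, 5, 3, 4, 7, 6] — all 7 vertices reached)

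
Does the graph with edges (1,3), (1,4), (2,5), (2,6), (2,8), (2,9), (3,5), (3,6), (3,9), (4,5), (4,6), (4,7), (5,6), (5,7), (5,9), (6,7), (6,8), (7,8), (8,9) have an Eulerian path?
Yes — and in fact it has an Eulerian circuit (the graph is connected and all 9 vertices have even degree)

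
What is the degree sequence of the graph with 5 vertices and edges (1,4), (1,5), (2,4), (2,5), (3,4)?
[3, 2, 2, 2, 1] (degrees: deg(1)=2, deg(2)=2, deg(3)=1, deg(4)=3, deg(5)=2)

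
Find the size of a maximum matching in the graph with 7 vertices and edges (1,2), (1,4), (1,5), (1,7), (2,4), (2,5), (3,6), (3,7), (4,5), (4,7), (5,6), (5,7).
3 (matching: (1,7), (2,4), (5,6); upper bound floor(n/2) = floor(7/2) = 3)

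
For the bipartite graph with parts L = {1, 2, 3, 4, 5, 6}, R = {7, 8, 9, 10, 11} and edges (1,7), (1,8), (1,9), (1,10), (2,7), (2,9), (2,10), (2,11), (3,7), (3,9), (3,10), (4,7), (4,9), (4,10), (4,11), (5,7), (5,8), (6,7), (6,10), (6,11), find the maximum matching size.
5 (matching: (1,10), (2,11), (3,9), (4,7), (5,8); upper bound min(|L|,|R|) = min(6,5) = 5)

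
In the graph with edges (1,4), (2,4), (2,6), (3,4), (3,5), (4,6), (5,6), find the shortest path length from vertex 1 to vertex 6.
2 (path: 1 -> 4 -> 6, 2 edges)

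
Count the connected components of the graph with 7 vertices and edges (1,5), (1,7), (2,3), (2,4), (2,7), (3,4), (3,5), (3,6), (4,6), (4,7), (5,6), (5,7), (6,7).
1 (components: {1, 2, 3, 4, 5, 6, 7})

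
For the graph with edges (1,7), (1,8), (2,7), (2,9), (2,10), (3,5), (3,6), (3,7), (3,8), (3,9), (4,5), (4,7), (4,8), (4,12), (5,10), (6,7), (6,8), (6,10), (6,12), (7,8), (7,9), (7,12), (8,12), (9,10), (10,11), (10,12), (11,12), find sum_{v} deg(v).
54 (handshake: sum of degrees = 2|E| = 2 x 27 = 54)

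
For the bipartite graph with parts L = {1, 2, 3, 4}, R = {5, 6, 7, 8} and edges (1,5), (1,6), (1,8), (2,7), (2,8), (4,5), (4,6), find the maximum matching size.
3 (matching: (1,8), (2,7), (4,6); upper bound min(|L|,|R|) = min(4,4) = 4)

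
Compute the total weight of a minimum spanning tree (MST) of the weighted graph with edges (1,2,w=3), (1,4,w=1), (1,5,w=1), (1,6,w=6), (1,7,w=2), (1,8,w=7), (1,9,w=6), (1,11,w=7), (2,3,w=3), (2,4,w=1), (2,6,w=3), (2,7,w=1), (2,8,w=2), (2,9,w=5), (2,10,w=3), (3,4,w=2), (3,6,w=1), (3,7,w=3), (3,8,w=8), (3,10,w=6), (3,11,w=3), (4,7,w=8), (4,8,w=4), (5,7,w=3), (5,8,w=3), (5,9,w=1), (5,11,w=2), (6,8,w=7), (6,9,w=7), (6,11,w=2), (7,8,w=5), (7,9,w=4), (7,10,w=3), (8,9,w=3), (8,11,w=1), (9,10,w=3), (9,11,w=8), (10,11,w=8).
14 (MST edges: (1,4,w=1), (1,5,w=1), (2,4,w=1), (2,7,w=1), (2,8,w=2), (2,10,w=3), (3,4,w=2), (3,6,w=1), (5,9,w=1), (8,11,w=1); sum of weights 1 + 1 + 1 + 1 + 2 + 3 + 2 + 1 + 1 + 1 = 14)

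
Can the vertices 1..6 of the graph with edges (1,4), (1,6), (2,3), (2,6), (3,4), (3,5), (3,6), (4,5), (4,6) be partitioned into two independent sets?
No (odd cycle of length 3: 4 -> 1 -> 6 -> 4)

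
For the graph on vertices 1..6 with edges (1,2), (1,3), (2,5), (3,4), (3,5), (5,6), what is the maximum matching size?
3 (matching: (1,2), (3,4), (5,6); upper bound floor(n/2) = floor(6/2) = 3)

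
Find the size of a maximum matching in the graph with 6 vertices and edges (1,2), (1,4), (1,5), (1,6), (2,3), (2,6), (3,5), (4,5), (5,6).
3 (matching: (1,4), (2,3), (5,6); upper bound floor(n/2) = floor(6/2) = 3)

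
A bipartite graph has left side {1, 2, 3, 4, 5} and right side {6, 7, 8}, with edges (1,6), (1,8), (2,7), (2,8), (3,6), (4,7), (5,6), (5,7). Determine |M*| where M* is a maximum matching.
3 (matching: (1,8), (2,7), (3,6); upper bound min(|L|,|R|) = min(5,3) = 3)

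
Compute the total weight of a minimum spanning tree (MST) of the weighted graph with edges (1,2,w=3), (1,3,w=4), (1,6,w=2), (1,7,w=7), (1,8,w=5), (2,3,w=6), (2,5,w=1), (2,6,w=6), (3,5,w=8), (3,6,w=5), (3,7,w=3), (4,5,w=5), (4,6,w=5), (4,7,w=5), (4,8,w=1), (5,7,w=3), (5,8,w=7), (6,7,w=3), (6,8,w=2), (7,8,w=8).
15 (MST edges: (1,2,w=3), (1,6,w=2), (2,5,w=1), (3,7,w=3), (4,8,w=1), (5,7,w=3), (6,8,w=2); sum of weights 3 + 2 + 1 + 3 + 1 + 3 + 2 = 15)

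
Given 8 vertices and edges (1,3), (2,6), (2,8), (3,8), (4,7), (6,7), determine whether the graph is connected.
No, it has 2 components: {1, 2, 3, 4, 6, 7, 8}, {5}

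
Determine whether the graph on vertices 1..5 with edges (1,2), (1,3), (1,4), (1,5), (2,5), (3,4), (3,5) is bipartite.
No (odd cycle of length 3: 2 -> 1 -> 5 -> 2)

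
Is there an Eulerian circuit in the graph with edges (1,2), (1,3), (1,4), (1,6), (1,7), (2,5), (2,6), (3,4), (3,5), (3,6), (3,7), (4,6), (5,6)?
No (6 vertices have odd degree: {1, 2, 3, 4, 5, 6}; Eulerian circuit requires 0)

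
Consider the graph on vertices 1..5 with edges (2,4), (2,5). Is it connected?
No, it has 3 components: {1}, {2, 4, 5}, {3}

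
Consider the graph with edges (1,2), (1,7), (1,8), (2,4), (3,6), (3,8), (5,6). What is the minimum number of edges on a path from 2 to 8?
2 (path: 2 -> 1 -> 8, 2 edges)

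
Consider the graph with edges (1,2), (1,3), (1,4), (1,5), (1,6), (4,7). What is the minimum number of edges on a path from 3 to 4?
2 (path: 3 -> 1 -> 4, 2 edges)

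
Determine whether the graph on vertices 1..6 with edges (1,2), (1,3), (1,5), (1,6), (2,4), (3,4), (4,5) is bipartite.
Yes. Partition: {1, 4}, {2, 3, 5, 6}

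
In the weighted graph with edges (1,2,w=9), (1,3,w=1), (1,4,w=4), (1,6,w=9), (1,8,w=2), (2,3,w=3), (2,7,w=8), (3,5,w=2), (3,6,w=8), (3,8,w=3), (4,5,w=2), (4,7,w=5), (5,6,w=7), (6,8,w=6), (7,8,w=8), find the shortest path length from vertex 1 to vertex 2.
4 (path: 1 -> 3 -> 2; weights 1 + 3 = 4)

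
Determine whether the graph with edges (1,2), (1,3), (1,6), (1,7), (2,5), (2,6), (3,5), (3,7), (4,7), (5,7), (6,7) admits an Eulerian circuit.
No (6 vertices have odd degree: {2, 3, 4, 5, 6, 7}; Eulerian circuit requires 0)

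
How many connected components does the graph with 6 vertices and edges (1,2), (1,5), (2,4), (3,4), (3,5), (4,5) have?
2 (components: {1, 2, 3, 4, 5}, {6})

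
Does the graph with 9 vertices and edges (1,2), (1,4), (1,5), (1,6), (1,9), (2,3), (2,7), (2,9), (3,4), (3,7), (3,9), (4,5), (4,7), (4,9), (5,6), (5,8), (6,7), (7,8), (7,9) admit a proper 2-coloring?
No (odd cycle of length 3: 2 -> 1 -> 9 -> 2)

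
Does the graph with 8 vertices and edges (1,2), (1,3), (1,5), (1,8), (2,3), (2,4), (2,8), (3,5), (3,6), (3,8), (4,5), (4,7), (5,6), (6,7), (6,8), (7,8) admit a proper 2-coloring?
No (odd cycle of length 3: 8 -> 1 -> 3 -> 8)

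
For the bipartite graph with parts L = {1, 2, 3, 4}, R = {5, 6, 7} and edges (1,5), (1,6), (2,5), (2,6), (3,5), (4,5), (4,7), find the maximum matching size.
3 (matching: (1,6), (2,5), (4,7); upper bound min(|L|,|R|) = min(4,3) = 3)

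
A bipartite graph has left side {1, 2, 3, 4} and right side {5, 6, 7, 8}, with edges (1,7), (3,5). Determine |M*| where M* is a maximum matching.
2 (matching: (1,7), (3,5); upper bound min(|L|,|R|) = min(4,4) = 4)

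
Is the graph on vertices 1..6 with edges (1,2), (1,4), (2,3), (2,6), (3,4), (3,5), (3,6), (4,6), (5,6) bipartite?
No (odd cycle of length 3: 3 -> 2 -> 6 -> 3)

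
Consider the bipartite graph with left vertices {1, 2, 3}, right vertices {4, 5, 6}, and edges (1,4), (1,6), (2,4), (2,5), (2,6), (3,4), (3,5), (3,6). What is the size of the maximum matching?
3 (matching: (1,6), (2,5), (3,4); upper bound min(|L|,|R|) = min(3,3) = 3)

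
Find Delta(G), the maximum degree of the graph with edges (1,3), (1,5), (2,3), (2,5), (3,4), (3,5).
4 (attained at vertex 3)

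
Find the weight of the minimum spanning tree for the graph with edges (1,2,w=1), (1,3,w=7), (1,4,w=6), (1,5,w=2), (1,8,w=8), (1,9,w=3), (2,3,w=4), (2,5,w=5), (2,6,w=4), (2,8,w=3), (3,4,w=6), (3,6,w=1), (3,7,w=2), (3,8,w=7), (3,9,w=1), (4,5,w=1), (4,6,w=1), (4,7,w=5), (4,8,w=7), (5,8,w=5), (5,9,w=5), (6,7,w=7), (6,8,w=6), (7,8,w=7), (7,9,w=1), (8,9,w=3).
11 (MST edges: (1,2,w=1), (1,5,w=2), (2,8,w=3), (3,6,w=1), (3,9,w=1), (4,5,w=1), (4,6,w=1), (7,9,w=1); sum of weights 1 + 2 + 3 + 1 + 1 + 1 + 1 + 1 = 11)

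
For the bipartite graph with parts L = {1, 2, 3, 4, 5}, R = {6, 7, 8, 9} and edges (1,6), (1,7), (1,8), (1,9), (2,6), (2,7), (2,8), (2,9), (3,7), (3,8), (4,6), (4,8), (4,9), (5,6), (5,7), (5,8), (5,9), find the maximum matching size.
4 (matching: (1,9), (2,8), (3,7), (4,6); upper bound min(|L|,|R|) = min(5,4) = 4)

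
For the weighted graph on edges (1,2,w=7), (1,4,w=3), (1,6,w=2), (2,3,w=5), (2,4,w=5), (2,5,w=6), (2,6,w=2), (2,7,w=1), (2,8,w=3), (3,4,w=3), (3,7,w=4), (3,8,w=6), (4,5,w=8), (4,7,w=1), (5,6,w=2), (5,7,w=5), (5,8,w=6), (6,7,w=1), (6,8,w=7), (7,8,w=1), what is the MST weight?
11 (MST edges: (1,6,w=2), (2,7,w=1), (3,4,w=3), (4,7,w=1), (5,6,w=2), (6,7,w=1), (7,8,w=1); sum of weights 2 + 1 + 3 + 1 + 2 + 1 + 1 = 11)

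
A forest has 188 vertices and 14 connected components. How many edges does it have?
174 (Each of the 14 component trees on V_i vertices has V_i - 1 edges; summing gives V - C = 188 - 14 = 174)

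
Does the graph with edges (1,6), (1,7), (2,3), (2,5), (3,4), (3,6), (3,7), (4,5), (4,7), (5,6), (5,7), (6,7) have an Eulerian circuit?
No (2 vertices have odd degree: {4, 7}; Eulerian circuit requires 0)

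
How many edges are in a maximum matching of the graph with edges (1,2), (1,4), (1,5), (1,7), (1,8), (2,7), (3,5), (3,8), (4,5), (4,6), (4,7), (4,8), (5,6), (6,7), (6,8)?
4 (matching: (1,2), (3,5), (4,7), (6,8); upper bound floor(n/2) = floor(8/2) = 4)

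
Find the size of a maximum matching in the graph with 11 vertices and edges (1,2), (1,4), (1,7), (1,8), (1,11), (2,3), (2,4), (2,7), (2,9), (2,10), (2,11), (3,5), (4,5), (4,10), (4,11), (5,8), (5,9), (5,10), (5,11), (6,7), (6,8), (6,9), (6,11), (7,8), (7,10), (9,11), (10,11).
5 (matching: (2,3), (4,10), (5,9), (6,11), (7,8); upper bound floor(n/2) = floor(11/2) = 5)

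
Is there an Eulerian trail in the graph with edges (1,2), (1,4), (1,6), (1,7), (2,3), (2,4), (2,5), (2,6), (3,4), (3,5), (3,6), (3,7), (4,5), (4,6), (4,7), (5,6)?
No (4 vertices have odd degree: {2, 3, 6, 7}; Eulerian path requires 0 or 2)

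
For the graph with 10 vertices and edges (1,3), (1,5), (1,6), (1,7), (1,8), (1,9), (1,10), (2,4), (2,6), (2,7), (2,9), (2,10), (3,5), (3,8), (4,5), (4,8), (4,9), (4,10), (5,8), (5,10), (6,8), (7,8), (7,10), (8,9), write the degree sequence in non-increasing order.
[7, 7, 5, 5, 5, 5, 4, 4, 3, 3] (degrees: deg(1)=7, deg(2)=5, deg(3)=3, deg(4)=5, deg(5)=5, deg(6)=3, deg(7)=4, deg(8)=7, deg(9)=4, deg(10)=5)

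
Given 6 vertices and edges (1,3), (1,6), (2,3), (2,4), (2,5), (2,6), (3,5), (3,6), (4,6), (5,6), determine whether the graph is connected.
Yes (BFS from 1 visits [1, 3, 6, 2, 5, 4] — all 6 vertices reached)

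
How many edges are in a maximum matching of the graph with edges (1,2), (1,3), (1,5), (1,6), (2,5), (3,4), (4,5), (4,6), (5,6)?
3 (matching: (1,2), (3,4), (5,6); upper bound floor(n/2) = floor(6/2) = 3)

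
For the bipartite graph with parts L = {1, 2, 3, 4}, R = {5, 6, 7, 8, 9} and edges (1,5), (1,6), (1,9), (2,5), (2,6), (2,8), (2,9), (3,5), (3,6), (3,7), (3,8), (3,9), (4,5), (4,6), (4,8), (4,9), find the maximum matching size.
4 (matching: (1,9), (2,8), (3,7), (4,6); upper bound min(|L|,|R|) = min(4,5) = 4)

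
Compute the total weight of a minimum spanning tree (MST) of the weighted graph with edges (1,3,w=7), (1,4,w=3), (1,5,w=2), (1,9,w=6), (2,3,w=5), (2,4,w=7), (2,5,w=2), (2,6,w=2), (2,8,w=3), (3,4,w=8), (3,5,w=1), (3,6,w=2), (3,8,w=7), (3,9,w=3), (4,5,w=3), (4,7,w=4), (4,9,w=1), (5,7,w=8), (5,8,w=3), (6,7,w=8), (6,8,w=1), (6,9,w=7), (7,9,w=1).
13 (MST edges: (1,4,w=3), (1,5,w=2), (2,5,w=2), (2,6,w=2), (3,5,w=1), (4,9,w=1), (6,8,w=1), (7,9,w=1); sum of weights 3 + 2 + 2 + 2 + 1 + 1 + 1 + 1 = 13)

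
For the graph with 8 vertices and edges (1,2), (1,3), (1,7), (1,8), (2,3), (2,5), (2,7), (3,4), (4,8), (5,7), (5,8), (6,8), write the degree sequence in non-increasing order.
[4, 4, 4, 3, 3, 3, 2, 1] (degrees: deg(1)=4, deg(2)=4, deg(3)=3, deg(4)=2, deg(5)=3, deg(6)=1, deg(7)=3, deg(8)=4)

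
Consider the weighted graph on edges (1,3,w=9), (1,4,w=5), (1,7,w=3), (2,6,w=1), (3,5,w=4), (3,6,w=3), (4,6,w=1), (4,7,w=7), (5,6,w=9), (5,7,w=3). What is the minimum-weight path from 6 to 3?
3 (path: 6 -> 3; weights 3 = 3)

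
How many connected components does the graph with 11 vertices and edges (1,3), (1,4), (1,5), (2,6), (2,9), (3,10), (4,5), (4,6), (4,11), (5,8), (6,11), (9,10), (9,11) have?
2 (components: {1, 2, 3, 4, 5, 6, 8, 9, 10, 11}, {7})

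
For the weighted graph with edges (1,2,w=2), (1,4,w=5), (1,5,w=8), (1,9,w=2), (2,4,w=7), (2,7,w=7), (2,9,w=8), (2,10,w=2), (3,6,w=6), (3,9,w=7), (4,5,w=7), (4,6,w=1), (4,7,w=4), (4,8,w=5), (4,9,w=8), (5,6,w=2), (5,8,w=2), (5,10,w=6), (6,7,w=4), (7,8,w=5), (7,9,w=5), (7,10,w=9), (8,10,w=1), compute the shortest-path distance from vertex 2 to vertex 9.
4 (path: 2 -> 1 -> 9; weights 2 + 2 = 4)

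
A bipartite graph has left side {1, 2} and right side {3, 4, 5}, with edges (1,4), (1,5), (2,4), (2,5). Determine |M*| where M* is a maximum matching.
2 (matching: (1,5), (2,4); upper bound min(|L|,|R|) = min(2,3) = 2)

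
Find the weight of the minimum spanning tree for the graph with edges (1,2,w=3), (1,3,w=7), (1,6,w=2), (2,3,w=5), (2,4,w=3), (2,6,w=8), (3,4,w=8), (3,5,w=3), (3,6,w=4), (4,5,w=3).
14 (MST edges: (1,2,w=3), (1,6,w=2), (2,4,w=3), (3,5,w=3), (4,5,w=3); sum of weights 3 + 2 + 3 + 3 + 3 = 14)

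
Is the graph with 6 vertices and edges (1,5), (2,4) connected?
No, it has 4 components: {1, 5}, {2, 4}, {3}, {6}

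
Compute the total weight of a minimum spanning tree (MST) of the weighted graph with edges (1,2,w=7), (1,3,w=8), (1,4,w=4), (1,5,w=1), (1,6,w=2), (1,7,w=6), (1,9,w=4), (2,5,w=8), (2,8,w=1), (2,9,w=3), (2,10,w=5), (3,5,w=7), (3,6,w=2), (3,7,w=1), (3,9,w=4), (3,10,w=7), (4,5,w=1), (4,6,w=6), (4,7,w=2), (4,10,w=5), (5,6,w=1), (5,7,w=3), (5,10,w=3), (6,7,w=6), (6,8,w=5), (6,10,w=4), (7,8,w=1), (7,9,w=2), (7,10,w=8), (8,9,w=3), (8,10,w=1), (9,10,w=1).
10 (MST edges: (1,5,w=1), (2,8,w=1), (3,6,w=2), (3,7,w=1), (4,5,w=1), (5,6,w=1), (7,8,w=1), (8,10,w=1), (9,10,w=1); sum of weights 1 + 1 + 2 + 1 + 1 + 1 + 1 + 1 + 1 = 10)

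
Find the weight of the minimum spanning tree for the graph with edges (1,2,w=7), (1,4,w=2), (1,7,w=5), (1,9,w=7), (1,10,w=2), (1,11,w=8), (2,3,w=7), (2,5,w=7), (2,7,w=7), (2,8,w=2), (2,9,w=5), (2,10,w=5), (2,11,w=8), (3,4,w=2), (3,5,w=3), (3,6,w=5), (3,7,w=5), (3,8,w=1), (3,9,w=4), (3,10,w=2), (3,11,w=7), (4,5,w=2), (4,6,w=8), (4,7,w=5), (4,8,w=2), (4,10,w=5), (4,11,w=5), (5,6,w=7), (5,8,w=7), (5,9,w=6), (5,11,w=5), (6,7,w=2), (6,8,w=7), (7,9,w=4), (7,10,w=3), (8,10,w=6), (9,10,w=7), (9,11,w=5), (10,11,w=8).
25 (MST edges: (1,4,w=2), (1,10,w=2), (2,8,w=2), (3,4,w=2), (3,8,w=1), (3,9,w=4), (4,5,w=2), (4,11,w=5), (6,7,w=2), (7,10,w=3); sum of weights 2 + 2 + 2 + 2 + 1 + 4 + 2 + 5 + 2 + 3 = 25)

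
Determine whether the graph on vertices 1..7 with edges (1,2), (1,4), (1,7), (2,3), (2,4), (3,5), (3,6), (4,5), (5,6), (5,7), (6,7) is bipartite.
No (odd cycle of length 3: 2 -> 1 -> 4 -> 2)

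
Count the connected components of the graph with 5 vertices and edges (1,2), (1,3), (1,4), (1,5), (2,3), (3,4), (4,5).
1 (components: {1, 2, 3, 4, 5})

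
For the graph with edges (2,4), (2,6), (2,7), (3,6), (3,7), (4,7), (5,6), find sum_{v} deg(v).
14 (handshake: sum of degrees = 2|E| = 2 x 7 = 14)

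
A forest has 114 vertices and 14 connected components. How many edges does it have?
100 (Each of the 14 component trees on V_i vertices has V_i - 1 edges; summing gives V - C = 114 - 14 = 100)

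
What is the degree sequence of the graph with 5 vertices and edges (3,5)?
[1, 1, 0, 0, 0] (degrees: deg(1)=0, deg(2)=0, deg(3)=1, deg(4)=0, deg(5)=1)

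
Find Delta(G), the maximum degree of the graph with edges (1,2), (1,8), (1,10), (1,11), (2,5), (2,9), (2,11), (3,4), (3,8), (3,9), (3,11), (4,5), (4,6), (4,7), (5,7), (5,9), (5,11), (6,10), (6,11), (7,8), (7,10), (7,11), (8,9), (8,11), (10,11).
8 (attained at vertex 11)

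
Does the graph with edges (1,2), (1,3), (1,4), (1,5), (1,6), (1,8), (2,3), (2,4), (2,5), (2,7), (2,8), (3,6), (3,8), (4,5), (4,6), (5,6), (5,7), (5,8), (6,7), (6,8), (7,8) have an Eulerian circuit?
Yes (the graph is connected and all 8 vertices have even degree)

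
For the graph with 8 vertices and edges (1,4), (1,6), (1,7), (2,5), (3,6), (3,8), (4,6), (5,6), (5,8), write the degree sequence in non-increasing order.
[4, 3, 3, 2, 2, 2, 1, 1] (degrees: deg(1)=3, deg(2)=1, deg(3)=2, deg(4)=2, deg(5)=3, deg(6)=4, deg(7)=1, deg(8)=2)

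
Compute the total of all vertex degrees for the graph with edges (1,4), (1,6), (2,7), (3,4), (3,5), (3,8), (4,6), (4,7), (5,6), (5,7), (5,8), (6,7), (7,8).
26 (handshake: sum of degrees = 2|E| = 2 x 13 = 26)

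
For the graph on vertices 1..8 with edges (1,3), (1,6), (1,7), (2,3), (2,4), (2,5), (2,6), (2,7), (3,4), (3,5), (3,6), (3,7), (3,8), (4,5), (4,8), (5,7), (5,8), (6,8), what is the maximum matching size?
4 (matching: (1,7), (2,4), (3,6), (5,8); upper bound floor(n/2) = floor(8/2) = 4)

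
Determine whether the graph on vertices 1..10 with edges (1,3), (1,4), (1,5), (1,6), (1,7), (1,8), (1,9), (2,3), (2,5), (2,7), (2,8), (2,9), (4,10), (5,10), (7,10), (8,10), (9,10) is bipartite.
Yes. Partition: {1, 2, 10}, {3, 4, 5, 6, 7, 8, 9}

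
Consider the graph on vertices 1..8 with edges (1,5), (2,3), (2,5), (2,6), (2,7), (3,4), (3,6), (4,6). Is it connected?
No, it has 2 components: {1, 2, 3, 4, 5, 6, 7}, {8}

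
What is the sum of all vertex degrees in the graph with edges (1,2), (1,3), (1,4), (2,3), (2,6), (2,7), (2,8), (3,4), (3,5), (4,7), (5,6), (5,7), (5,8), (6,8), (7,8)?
30 (handshake: sum of degrees = 2|E| = 2 x 15 = 30)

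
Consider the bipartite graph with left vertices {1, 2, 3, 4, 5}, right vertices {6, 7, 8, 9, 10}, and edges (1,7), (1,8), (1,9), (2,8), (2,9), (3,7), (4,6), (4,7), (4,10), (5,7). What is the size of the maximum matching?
4 (matching: (1,9), (2,8), (3,7), (4,10); upper bound min(|L|,|R|) = min(5,5) = 5)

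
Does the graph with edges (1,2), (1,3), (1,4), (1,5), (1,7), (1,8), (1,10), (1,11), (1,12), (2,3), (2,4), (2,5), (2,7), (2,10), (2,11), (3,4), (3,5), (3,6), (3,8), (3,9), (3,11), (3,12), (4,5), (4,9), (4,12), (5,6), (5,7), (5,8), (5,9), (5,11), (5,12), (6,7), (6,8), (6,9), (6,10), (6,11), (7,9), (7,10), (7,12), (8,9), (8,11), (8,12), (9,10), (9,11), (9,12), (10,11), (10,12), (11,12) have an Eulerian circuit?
No (10 vertices have odd degree: {1, 2, 3, 6, 7, 8, 9, 10, 11, 12}; Eulerian circuit requires 0)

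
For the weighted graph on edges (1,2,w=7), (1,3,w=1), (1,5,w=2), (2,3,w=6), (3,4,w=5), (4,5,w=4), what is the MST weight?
13 (MST edges: (1,3,w=1), (1,5,w=2), (2,3,w=6), (4,5,w=4); sum of weights 1 + 2 + 6 + 4 = 13)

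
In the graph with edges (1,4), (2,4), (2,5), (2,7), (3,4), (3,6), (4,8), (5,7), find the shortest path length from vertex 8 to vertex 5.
3 (path: 8 -> 4 -> 2 -> 5, 3 edges)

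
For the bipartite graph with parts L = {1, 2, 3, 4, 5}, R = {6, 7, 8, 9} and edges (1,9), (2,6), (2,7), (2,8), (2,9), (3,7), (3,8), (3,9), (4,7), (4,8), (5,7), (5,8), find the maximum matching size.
4 (matching: (1,9), (2,6), (3,7), (4,8); upper bound min(|L|,|R|) = min(5,4) = 4)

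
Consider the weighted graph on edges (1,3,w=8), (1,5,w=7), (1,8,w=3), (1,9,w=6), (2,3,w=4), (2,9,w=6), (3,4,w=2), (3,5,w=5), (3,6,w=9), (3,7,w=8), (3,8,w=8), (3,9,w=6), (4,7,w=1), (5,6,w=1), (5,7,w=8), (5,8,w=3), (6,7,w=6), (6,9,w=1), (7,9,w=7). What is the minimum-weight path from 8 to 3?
8 (path: 8 -> 3; weights 8 = 8)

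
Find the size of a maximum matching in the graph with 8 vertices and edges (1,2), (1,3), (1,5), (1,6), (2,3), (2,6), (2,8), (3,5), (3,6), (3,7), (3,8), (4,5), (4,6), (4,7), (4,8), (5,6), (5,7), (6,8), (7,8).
4 (matching: (1,6), (2,3), (4,8), (5,7); upper bound floor(n/2) = floor(8/2) = 4)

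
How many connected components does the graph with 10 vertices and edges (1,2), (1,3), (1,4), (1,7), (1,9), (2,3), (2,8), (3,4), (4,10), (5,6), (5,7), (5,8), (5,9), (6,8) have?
1 (components: {1, 2, 3, 4, 5, 6, 7, 8, 9, 10})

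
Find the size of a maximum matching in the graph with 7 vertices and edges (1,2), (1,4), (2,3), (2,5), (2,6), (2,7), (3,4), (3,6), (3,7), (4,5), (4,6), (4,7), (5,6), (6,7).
3 (matching: (2,7), (3,6), (4,5); upper bound floor(n/2) = floor(7/2) = 3)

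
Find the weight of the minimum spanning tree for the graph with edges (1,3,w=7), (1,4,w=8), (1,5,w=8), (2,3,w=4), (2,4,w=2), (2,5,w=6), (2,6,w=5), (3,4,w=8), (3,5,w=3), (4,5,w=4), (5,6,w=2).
18 (MST edges: (1,3,w=7), (2,3,w=4), (2,4,w=2), (3,5,w=3), (5,6,w=2); sum of weights 7 + 4 + 2 + 3 + 2 = 18)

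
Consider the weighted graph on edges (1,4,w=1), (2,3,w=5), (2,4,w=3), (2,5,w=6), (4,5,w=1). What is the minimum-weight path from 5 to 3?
9 (path: 5 -> 4 -> 2 -> 3; weights 1 + 3 + 5 = 9)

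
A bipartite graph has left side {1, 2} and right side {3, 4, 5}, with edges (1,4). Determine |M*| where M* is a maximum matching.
1 (matching: (1,4); upper bound min(|L|,|R|) = min(2,3) = 2)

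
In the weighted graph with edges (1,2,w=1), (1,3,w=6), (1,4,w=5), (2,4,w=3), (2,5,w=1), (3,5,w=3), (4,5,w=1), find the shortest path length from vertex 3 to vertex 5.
3 (path: 3 -> 5; weights 3 = 3)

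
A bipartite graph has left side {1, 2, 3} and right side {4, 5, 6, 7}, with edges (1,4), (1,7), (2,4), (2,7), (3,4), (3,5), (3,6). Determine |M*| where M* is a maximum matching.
3 (matching: (1,7), (2,4), (3,6); upper bound min(|L|,|R|) = min(3,4) = 3)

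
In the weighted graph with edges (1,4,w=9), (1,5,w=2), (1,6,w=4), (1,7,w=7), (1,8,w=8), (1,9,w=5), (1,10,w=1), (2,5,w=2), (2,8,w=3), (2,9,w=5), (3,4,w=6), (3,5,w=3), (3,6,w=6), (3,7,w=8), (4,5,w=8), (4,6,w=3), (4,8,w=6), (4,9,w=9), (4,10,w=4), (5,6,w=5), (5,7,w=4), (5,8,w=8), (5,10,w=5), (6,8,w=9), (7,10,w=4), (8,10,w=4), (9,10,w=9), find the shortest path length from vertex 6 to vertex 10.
5 (path: 6 -> 1 -> 10; weights 4 + 1 = 5)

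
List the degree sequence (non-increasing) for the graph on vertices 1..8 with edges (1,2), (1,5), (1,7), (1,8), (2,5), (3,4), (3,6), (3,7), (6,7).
[4, 3, 3, 2, 2, 2, 1, 1] (degrees: deg(1)=4, deg(2)=2, deg(3)=3, deg(4)=1, deg(5)=2, deg(6)=2, deg(7)=3, deg(8)=1)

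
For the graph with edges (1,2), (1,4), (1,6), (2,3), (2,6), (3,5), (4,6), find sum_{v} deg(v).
14 (handshake: sum of degrees = 2|E| = 2 x 7 = 14)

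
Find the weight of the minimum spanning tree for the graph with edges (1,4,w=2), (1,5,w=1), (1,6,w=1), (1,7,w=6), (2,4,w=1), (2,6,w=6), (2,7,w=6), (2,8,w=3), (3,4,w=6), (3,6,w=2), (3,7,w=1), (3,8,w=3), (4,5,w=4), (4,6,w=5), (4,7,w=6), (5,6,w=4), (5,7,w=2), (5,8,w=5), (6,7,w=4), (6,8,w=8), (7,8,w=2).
10 (MST edges: (1,4,w=2), (1,5,w=1), (1,6,w=1), (2,4,w=1), (3,6,w=2), (3,7,w=1), (7,8,w=2); sum of weights 2 + 1 + 1 + 1 + 2 + 1 + 2 = 10)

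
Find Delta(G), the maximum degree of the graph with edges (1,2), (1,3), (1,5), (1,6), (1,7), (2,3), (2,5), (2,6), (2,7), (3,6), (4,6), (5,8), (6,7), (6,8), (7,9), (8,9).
6 (attained at vertex 6)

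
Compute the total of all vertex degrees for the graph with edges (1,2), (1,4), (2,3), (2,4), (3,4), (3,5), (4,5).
14 (handshake: sum of degrees = 2|E| = 2 x 7 = 14)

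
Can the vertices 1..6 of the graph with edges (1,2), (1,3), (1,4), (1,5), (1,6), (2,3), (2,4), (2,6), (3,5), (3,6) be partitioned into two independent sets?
No (odd cycle of length 3: 6 -> 1 -> 3 -> 6)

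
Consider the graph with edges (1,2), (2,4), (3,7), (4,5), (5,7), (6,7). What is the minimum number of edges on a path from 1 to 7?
4 (path: 1 -> 2 -> 4 -> 5 -> 7, 4 edges)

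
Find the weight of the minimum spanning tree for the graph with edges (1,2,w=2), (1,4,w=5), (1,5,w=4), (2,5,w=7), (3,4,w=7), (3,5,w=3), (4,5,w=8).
14 (MST edges: (1,2,w=2), (1,4,w=5), (1,5,w=4), (3,5,w=3); sum of weights 2 + 5 + 4 + 3 = 14)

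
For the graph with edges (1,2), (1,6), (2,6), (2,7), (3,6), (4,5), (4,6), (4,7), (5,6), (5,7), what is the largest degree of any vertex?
5 (attained at vertex 6)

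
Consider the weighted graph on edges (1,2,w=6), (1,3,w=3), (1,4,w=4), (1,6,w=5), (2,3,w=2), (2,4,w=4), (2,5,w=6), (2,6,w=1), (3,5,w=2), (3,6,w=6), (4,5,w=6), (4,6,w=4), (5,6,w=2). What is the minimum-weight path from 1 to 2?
5 (path: 1 -> 3 -> 2; weights 3 + 2 = 5)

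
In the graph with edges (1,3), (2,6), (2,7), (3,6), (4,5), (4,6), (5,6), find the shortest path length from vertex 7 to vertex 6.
2 (path: 7 -> 2 -> 6, 2 edges)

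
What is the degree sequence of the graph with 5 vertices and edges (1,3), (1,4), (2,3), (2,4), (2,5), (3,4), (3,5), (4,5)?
[4, 4, 3, 3, 2] (degrees: deg(1)=2, deg(2)=3, deg(3)=4, deg(4)=4, deg(5)=3)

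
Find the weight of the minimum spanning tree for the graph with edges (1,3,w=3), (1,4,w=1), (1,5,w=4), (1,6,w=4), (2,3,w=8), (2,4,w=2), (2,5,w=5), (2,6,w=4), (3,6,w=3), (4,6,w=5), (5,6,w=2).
11 (MST edges: (1,3,w=3), (1,4,w=1), (2,4,w=2), (3,6,w=3), (5,6,w=2); sum of weights 3 + 1 + 2 + 3 + 2 = 11)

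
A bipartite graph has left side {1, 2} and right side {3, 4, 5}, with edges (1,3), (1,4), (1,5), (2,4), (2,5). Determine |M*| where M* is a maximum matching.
2 (matching: (1,5), (2,4); upper bound min(|L|,|R|) = min(2,3) = 2)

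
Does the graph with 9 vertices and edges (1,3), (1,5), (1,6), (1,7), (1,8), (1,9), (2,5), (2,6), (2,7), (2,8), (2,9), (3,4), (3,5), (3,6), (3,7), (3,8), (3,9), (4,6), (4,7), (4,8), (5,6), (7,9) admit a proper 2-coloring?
No (odd cycle of length 3: 9 -> 1 -> 3 -> 9)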